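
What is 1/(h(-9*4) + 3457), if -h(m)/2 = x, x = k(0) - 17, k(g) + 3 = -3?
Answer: 1/3503 ≈ 0.00028547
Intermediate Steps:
k(g) = -6 (k(g) = -3 - 3 = -6)
x = -23 (x = -6 - 17 = -23)
h(m) = 46 (h(m) = -2*(-23) = 46)
1/(h(-9*4) + 3457) = 1/(46 + 3457) = 1/3503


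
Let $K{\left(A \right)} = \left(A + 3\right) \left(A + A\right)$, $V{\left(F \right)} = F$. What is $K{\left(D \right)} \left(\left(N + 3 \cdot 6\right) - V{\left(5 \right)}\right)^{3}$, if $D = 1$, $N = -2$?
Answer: $10648$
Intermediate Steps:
$K{\left(A \right)} = 2 A \left(3 + A\right)$ ($K{\left(A \right)} = \left(3 + A\right) 2 A = 2 A \left(3 + A\right)$)
$K{\left(D \right)} \left(\left(N + 3 \cdot 6\right) - V{\left(5 \right)}\right)^{3} = 2 \cdot 1 \left(3 + 1\right) \left(\left(-2 + 3 \cdot 6\right) - 5\right)^{3} = 2 \cdot 1 \cdot 4 \left(\left(-2 + 18\right) - 5\right)^{3} = 8 \left(16 - 5\right)^{3} = 8 \cdot 11^{3} = 8 \cdot 1331 = 10648$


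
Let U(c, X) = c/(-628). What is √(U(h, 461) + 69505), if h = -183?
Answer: √6852943711/314 ≈ 263.64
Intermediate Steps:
U(c, X) = -c/628 (U(c, X) = c*(-1/628) = -c/628)
√(U(h, 461) + 69505) = √(-1/628*(-183) + 69505) = √(183/628 + 69505) = √(43649323/628) = √6852943711/314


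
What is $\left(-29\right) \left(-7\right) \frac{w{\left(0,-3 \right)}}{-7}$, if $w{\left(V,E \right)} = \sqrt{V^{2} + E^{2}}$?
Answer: $-87$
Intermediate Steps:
$w{\left(V,E \right)} = \sqrt{E^{2} + V^{2}}$
$\left(-29\right) \left(-7\right) \frac{w{\left(0,-3 \right)}}{-7} = \left(-29\right) \left(-7\right) \frac{\sqrt{\left(-3\right)^{2} + 0^{2}}}{-7} = 203 \sqrt{9 + 0} \left(- \frac{1}{7}\right) = 203 \sqrt{9} \left(- \frac{1}{7}\right) = 203 \cdot 3 \left(- \frac{1}{7}\right) = 203 \left(- \frac{3}{7}\right) = -87$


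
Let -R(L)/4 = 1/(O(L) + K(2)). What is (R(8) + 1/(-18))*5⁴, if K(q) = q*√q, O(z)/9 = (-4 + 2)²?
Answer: -303125/2898 + 625*√2/161 ≈ -99.108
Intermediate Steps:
O(z) = 36 (O(z) = 9*(-4 + 2)² = 9*(-2)² = 9*4 = 36)
K(q) = q^(3/2)
R(L) = -4/(36 + 2*√2) (R(L) = -4/(36 + 2^(3/2)) = -4/(36 + 2*√2))
(R(8) + 1/(-18))*5⁴ = ((-18/161 + √2/161) + 1/(-18))*5⁴ = ((-18/161 + √2/161) - 1/18)*625 = (-485/2898 + √2/161)*625 = -303125/2898 + 625*√2/161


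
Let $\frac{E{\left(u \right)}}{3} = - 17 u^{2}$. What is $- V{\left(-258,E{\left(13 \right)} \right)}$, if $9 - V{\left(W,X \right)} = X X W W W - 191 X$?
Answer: $-1275771449233212$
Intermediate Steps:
$E{\left(u \right)} = - 51 u^{2}$ ($E{\left(u \right)} = 3 \left(- 17 u^{2}\right) = - 51 u^{2}$)
$V{\left(W,X \right)} = 9 + 191 X - W^{3} X^{2}$ ($V{\left(W,X \right)} = 9 - \left(X X W W W - 191 X\right) = 9 - \left(X^{2} W^{2} W - 191 X\right) = 9 - \left(W^{2} X^{2} W - 191 X\right) = 9 - \left(W^{3} X^{2} - 191 X\right) = 9 - \left(- 191 X + W^{3} X^{2}\right) = 9 + 191 X - W^{3} X^{2}$)
$- V{\left(-258,E{\left(13 \right)} \right)} = - (9 + 191 \left(- 51 \cdot 13^{2}\right) - \left(-258\right)^{3} \left(- 51 \cdot 13^{2}\right)^{2}) = - (9 + 191 \left(\left(-51\right) 169\right) - - 17173512 \left(\left(-51\right) 169\right)^{2}) = - (9 + 191 \left(-8619\right) - - 17173512 \left(-8619\right)^{2}) = - (9 - 1646229 - \left(-17173512\right) 74287161) = - (9 - 1646229 + 1275771450879432) = \left(-1\right) 1275771449233212 = -1275771449233212$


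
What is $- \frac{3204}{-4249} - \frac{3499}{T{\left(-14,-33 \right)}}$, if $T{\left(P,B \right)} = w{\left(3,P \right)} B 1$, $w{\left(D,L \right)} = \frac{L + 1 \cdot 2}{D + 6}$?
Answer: $- \frac{14726275}{186956} \approx -78.769$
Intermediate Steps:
$w{\left(D,L \right)} = \frac{2 + L}{6 + D}$ ($w{\left(D,L \right)} = \frac{L + 2}{6 + D} = \frac{2 + L}{6 + D}$)
$T{\left(P,B \right)} = B \left(\frac{2}{9} + \frac{P}{9}\right)$ ($T{\left(P,B \right)} = \frac{2 + P}{6 + 3} B 1 = \frac{2 + P}{9} B 1 = \left(\frac{2}{9} + \frac{P}{9}\right) B 1 = B \left(\frac{2}{9} + \frac{P}{9}\right) 1 = B \left(\frac{2}{9} + \frac{P}{9}\right)$)
$- \frac{3204}{-4249} - \frac{3499}{T{\left(-14,-33 \right)}} = - \frac{3204}{-4249} - \frac{3499}{\frac{1}{9} \left(-33\right) \left(2 - 14\right)} = \left(-3204\right) \left(- \frac{1}{4249}\right) - \frac{3499}{\frac{1}{9} \left(-33\right) \left(-12\right)} = \frac{3204}{4249} - \frac{3499}{44} = - \frac{14726275}{186956}$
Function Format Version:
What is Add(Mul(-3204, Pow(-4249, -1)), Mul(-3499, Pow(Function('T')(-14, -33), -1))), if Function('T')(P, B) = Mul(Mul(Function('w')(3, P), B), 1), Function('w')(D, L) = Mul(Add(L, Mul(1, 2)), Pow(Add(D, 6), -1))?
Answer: Rational(-14726275, 186956) ≈ -78.769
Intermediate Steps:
Function('w')(D, L) = Mul(Pow(Add(6, D), -1), Add(2, L)) (Function('w')(D, L) = Mul(Add(L, 2), Pow(Add(6, D), -1)) = Mul(Add(2, L), Pow(Add(6, D), -1)) = Mul(Pow(Add(6, D), -1), Add(2, L)))
Function('T')(P, B) = Mul(B, Add(Rational(2, 9), Mul(Rational(1, 9), P))) (Function('T')(P, B) = Mul(Mul(Mul(Pow(Add(6, 3), -1), Add(2, P)), B), 1) = Mul(Mul(Mul(Pow(9, -1), Add(2, P)), B), 1) = Mul(Mul(Mul(Rational(1, 9), Add(2, P)), B), 1) = Mul(Mul(Add(Rational(2, 9), Mul(Rational(1, 9), P)), B), 1) = Mul(Mul(B, Add(Rational(2, 9), Mul(Rational(1, 9), P))), 1) = Mul(B, Add(Rational(2, 9), Mul(Rational(1, 9), P))))
Add(Mul(-3204, Pow(-4249, -1)), Mul(-3499, Pow(Function('T')(-14, -33), -1))) = Add(Mul(-3204, Pow(-4249, -1)), Mul(-3499, Pow(Mul(Rational(1, 9), -33, Add(2, -14)), -1))) = Add(Mul(-3204, Rational(-1, 4249)), Mul(-3499, Pow(Mul(Rational(1, 9), -33, -12), -1))) = Add(Rational(3204, 4249), Mul(-3499, Pow(44, -1))) = Add(Rational(3204, 4249), Mul(-3499, Rational(1, 44))) = Add(Rational(3204, 4249), Rational(-3499, 44)) = Rational(-14726275, 186956)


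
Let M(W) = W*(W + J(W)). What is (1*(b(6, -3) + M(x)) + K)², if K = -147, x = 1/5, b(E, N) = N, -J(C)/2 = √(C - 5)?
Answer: 14054521/625 + 29992*I*√30/625 ≈ 22487.0 + 262.84*I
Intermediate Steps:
J(C) = -2*√(-5 + C) (J(C) = -2*√(C - 5) = -2*√(-5 + C))
x = ⅕ ≈ 0.20000
M(W) = W*(W - 2*√(-5 + W))
(1*(b(6, -3) + M(x)) + K)² = (1*(-3 + (⅕ - 2*√(-5 + ⅕))/5) - 147)² = (1*(-3 + (⅕ - 4*I*√30/5)/5) - 147)² = (1*(-3 + (1/25 - 4*I*√30/25)) - 147)² = (1*(-74/25 - 4*I*√30/25) - 147)² = ((-74/25 - 4*I*√30/25) - 147)² = (-3749/25 - 4*I*√30/25)²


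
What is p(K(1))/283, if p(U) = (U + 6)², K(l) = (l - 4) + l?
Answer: 16/283 ≈ 0.056537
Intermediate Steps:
K(l) = -4 + 2*l (K(l) = (-4 + l) + l = -4 + 2*l)
p(U) = (6 + U)²
p(K(1))/283 = (6 + (-4 + 2*1))²/283 = (6 + (-4 + 2))²*(1/283) = (6 - 2)²*(1/283) = 4²*(1/283) = 16*(1/283) = 16/283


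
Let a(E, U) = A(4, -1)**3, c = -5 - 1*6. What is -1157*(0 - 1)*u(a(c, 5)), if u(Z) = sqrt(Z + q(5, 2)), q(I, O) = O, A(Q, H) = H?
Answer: 1157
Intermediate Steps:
c = -11 (c = -5 - 6 = -11)
a(E, U) = -1 (a(E, U) = (-1)**3 = -1)
u(Z) = sqrt(2 + Z) (u(Z) = sqrt(Z + 2) = sqrt(2 + Z))
-1157*(0 - 1)*u(a(c, 5)) = -1157*(0 - 1)*sqrt(2 - 1) = -(-1157)*sqrt(1) = -(-1157) = -1157*(-1) = 1157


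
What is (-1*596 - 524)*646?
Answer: -723520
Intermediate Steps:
(-1*596 - 524)*646 = (-596 - 524)*646 = -1120*646 = -723520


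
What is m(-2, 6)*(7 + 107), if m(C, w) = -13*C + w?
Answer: 3648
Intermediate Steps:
m(C, w) = w - 13*C
m(-2, 6)*(7 + 107) = (6 - 13*(-2))*(7 + 107) = (6 + 26)*114 = 32*114 = 3648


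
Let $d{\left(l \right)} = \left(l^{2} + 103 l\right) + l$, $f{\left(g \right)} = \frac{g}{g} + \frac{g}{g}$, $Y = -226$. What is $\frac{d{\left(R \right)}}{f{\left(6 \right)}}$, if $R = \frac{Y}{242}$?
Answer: $- \frac{1409223}{29282} \approx -48.126$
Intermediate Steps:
$R = - \frac{113}{121}$ ($R = - \frac{226}{242} = \left(-226\right) \frac{1}{242} = - \frac{113}{121} \approx -0.93388$)
$f{\left(g \right)} = 2$ ($f{\left(g \right)} = 1 + 1 = 2$)
$d{\left(l \right)} = l^{2} + 104 l$
$\frac{d{\left(R \right)}}{f{\left(6 \right)}} = \frac{\left(- \frac{113}{121}\right) \left(104 - \frac{113}{121}\right)}{2} = \left(- \frac{113}{121}\right) \frac{12471}{121} \cdot \frac{1}{2} = \left(- \frac{1409223}{14641}\right) \frac{1}{2} = - \frac{1409223}{29282}$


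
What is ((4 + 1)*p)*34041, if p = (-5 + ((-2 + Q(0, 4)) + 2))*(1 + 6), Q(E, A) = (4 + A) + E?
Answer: 3574305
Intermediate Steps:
Q(E, A) = 4 + A + E
p = 21 (p = (-5 + ((-2 + (4 + 4 + 0)) + 2))*(1 + 6) = (-5 + ((-2 + 8) + 2))*7 = (-5 + (6 + 2))*7 = (-5 + 8)*7 = 3*7 = 21)
((4 + 1)*p)*34041 = ((4 + 1)*21)*34041 = (5*21)*34041 = 105*34041 = 3574305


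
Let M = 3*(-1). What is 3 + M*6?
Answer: -15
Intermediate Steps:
M = -3
3 + M*6 = 3 - 3*6 = 3 - 18 = -15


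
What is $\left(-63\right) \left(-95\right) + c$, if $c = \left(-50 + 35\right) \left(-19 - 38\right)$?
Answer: $6840$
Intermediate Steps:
$c = 855$ ($c = \left(-15\right) \left(-57\right) = 855$)
$\left(-63\right) \left(-95\right) + c = \left(-63\right) \left(-95\right) + 855 = 5985 + 855 = 6840$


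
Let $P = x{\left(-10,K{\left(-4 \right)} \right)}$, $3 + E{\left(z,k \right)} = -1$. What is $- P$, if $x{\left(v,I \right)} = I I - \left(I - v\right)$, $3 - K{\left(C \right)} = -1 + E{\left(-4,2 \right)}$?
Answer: $-46$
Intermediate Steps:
$E{\left(z,k \right)} = -4$ ($E{\left(z,k \right)} = -3 - 1 = -4$)
$K{\left(C \right)} = 8$ ($K{\left(C \right)} = 3 - \left(-1 - 4\right) = 3 - -5 = 3 + 5 = 8$)
$x{\left(v,I \right)} = v + I^{2} - I$ ($x{\left(v,I \right)} = I^{2} - \left(I - v\right) = v + I^{2} - I$)
$P = 46$ ($P = -10 + 8^{2} - 8 = -10 + 64 - 8 = 46$)
$- P = \left(-1\right) 46 = -46$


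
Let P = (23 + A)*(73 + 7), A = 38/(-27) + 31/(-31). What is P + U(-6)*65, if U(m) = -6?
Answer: 33950/27 ≈ 1257.4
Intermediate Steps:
A = -65/27 (A = 38*(-1/27) + 31*(-1/31) = -38/27 - 1 = -65/27 ≈ -2.4074)
P = 44480/27 (P = (23 - 65/27)*(73 + 7) = (556/27)*80 = 44480/27 ≈ 1647.4)
P + U(-6)*65 = 44480/27 - 6*65 = 44480/27 - 390 = 33950/27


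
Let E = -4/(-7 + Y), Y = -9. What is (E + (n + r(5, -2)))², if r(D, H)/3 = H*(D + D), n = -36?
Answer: 146689/16 ≈ 9168.1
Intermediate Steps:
r(D, H) = 6*D*H (r(D, H) = 3*(H*(D + D)) = 3*(H*(2*D)) = 3*(2*D*H) = 6*D*H)
E = ¼ (E = -4/(-7 - 9) = -4/(-16) = -1/16*(-4) = ¼ ≈ 0.25000)
(E + (n + r(5, -2)))² = (¼ + (-36 + 6*5*(-2)))² = (¼ + (-36 - 60))² = (¼ - 96)² = (-383/4)² = 146689/16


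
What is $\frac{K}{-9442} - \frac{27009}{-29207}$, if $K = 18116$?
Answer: $- \frac{137047517}{137886247} \approx -0.99392$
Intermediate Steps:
$\frac{K}{-9442} - \frac{27009}{-29207} = \frac{18116}{-9442} - \frac{27009}{-29207} = 18116 \left(- \frac{1}{9442}\right) - - \frac{27009}{29207} = - \frac{9058}{4721} + \frac{27009}{29207} = - \frac{137047517}{137886247}$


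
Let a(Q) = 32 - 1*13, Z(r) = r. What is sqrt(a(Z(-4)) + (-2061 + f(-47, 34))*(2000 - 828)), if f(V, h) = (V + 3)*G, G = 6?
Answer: I*sqrt(2724881) ≈ 1650.7*I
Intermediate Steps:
f(V, h) = 18 + 6*V (f(V, h) = (V + 3)*6 = (3 + V)*6 = 18 + 6*V)
a(Q) = 19 (a(Q) = 32 - 13 = 19)
sqrt(a(Z(-4)) + (-2061 + f(-47, 34))*(2000 - 828)) = sqrt(19 + (-2061 + (18 + 6*(-47)))*(2000 - 828)) = sqrt(19 + (-2061 + (18 - 282))*1172) = sqrt(19 + (-2061 - 264)*1172) = sqrt(19 - 2325*1172) = sqrt(19 - 2724900) = sqrt(-2724881) = I*sqrt(2724881)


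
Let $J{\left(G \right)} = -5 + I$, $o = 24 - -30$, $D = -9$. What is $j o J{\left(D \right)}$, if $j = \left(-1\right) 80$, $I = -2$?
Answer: $30240$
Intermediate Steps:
$o = 54$ ($o = 24 + 30 = 54$)
$j = -80$
$J{\left(G \right)} = -7$ ($J{\left(G \right)} = -5 - 2 = -7$)
$j o J{\left(D \right)} = \left(-80\right) 54 \left(-7\right) = \left(-4320\right) \left(-7\right) = 30240$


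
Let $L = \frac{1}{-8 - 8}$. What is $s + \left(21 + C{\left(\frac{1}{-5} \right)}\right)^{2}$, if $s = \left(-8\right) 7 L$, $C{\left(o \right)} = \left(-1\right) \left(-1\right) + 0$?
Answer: $\frac{975}{2} \approx 487.5$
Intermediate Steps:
$C{\left(o \right)} = 1$ ($C{\left(o \right)} = 1 + 0 = 1$)
$L = - \frac{1}{16}$ ($L = \frac{1}{-16} = - \frac{1}{16} \approx -0.0625$)
$s = \frac{7}{2}$ ($s = \left(-8\right) 7 \left(- \frac{1}{16}\right) = \left(-56\right) \left(- \frac{1}{16}\right) = \frac{7}{2} \approx 3.5$)
$s + \left(21 + C{\left(\frac{1}{-5} \right)}\right)^{2} = \frac{7}{2} + \left(21 + 1\right)^{2} = \frac{7}{2} + 22^{2} = \frac{7}{2} + 484 = \frac{975}{2}$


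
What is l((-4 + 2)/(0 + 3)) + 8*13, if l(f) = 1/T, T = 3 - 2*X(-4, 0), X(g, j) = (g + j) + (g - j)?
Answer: 1977/19 ≈ 104.05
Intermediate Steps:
X(g, j) = 2*g
T = 19 (T = 3 - 4*(-4) = 3 - 2*(-8) = 3 + 16 = 19)
l(f) = 1/19
l((-4 + 2)/(0 + 3)) + 8*13 = 1/19 + 8*13 = 1/19 + 104 = 1977/19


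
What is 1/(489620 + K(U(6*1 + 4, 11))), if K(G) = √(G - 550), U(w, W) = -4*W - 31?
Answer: 97924/47945549005 - I/9589109801 ≈ 2.0424e-6 - 1.0428e-10*I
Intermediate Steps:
U(w, W) = -31 - 4*W
K(G) = √(-550 + G)
1/(489620 + K(U(6*1 + 4, 11))) = 1/(489620 + √(-550 + (-31 - 4*11))) = 1/(489620 + √(-550 + (-31 - 44))) = 1/(489620 + √(-550 - 75)) = 1/(489620 + √(-625)) = 1/(489620 + 25*I) = (489620 - 25*I)/239727745025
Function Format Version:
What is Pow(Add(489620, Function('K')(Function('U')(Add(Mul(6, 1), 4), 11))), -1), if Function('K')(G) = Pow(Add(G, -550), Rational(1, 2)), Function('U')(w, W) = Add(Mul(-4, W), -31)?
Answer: Add(Rational(97924, 47945549005), Mul(Rational(-1, 9589109801), I)) ≈ Add(2.0424e-6, Mul(-1.0428e-10, I))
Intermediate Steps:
Function('U')(w, W) = Add(-31, Mul(-4, W))
Function('K')(G) = Pow(Add(-550, G), Rational(1, 2))
Pow(Add(489620, Function('K')(Function('U')(Add(Mul(6, 1), 4), 11))), -1) = Pow(Add(489620, Pow(Add(-550, Add(-31, Mul(-4, 11))), Rational(1, 2))), -1) = Pow(Add(489620, Pow(Add(-550, Add(-31, -44)), Rational(1, 2))), -1) = Pow(Add(489620, Pow(Add(-550, -75), Rational(1, 2))), -1) = Pow(Add(489620, Pow(-625, Rational(1, 2))), -1) = Pow(Add(489620, Mul(25, I)), -1) = Mul(Rational(1, 239727745025), Add(489620, Mul(-25, I)))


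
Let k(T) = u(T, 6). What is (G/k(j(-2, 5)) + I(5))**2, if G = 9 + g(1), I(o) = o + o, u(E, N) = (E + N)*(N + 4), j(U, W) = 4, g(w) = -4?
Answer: 40401/400 ≈ 101.00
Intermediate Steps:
u(E, N) = (4 + N)*(E + N) (u(E, N) = (E + N)*(4 + N) = (4 + N)*(E + N))
k(T) = 60 + 10*T (k(T) = 6**2 + 4*T + 4*6 + T*6 = 36 + 4*T + 24 + 6*T = 60 + 10*T)
I(o) = 2*o
G = 5 (G = 9 - 4 = 5)
(G/k(j(-2, 5)) + I(5))**2 = (5/(60 + 10*4) + 2*5)**2 = (5/(60 + 40) + 10)**2 = (5/100 + 10)**2 = (5*(1/100) + 10)**2 = (1/20 + 10)**2 = (201/20)**2 = 40401/400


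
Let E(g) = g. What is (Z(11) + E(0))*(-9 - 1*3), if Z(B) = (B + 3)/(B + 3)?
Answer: -12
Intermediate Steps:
Z(B) = 1 (Z(B) = (3 + B)/(3 + B) = 1)
(Z(11) + E(0))*(-9 - 1*3) = (1 + 0)*(-9 - 1*3) = 1*(-9 - 3) = 1*(-12) = -12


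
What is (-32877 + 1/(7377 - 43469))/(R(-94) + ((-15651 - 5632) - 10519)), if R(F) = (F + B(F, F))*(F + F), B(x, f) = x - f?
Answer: 237319337/101995992 ≈ 2.3268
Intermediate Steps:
R(F) = 2*F**2 (R(F) = (F + (F - F))*(F + F) = (F + 0)*(2*F) = F*(2*F) = 2*F**2)
(-32877 + 1/(7377 - 43469))/(R(-94) + ((-15651 - 5632) - 10519)) = (-32877 + 1/(7377 - 43469))/(2*(-94)**2 + ((-15651 - 5632) - 10519)) = (-32877 + 1/(-36092))/(2*8836 + (-21283 - 10519)) = (-32877 - 1/36092)/(17672 - 31802) = -1186596685/36092/(-14130) = -1186596685/36092*(-1/14130) = 237319337/101995992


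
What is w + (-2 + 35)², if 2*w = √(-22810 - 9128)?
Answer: 1089 + I*√31938/2 ≈ 1089.0 + 89.356*I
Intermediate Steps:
w = I*√31938/2 (w = √(-22810 - 9128)/2 = √(-31938)/2 = (I*√31938)/2 = I*√31938/2 ≈ 89.356*I)
w + (-2 + 35)² = I*√31938/2 + (-2 + 35)² = I*√31938/2 + 33² = I*√31938/2 + 1089 = 1089 + I*√31938/2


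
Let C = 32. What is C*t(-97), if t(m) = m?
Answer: -3104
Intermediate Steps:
C*t(-97) = 32*(-97) = -3104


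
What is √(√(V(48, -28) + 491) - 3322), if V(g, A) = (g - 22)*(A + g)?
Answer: √(-3322 + √1011) ≈ 57.36*I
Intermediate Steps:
V(g, A) = (-22 + g)*(A + g)
√(√(V(48, -28) + 491) - 3322) = √(√((48² - 22*(-28) - 22*48 - 28*48) + 491) - 3322) = √(√((2304 + 616 - 1056 - 1344) + 491) - 3322) = √(√(520 + 491) - 3322) = √(√1011 - 3322) = √(-3322 + √1011)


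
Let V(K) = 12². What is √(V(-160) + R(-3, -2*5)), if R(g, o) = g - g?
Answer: 12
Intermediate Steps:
V(K) = 144
R(g, o) = 0
√(V(-160) + R(-3, -2*5)) = √(144 + 0) = √144 = 12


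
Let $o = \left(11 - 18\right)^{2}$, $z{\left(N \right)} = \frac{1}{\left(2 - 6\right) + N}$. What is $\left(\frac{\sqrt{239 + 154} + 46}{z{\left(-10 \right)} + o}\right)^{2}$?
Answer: $\frac{491764}{469225} + \frac{18032 \sqrt{393}}{469225} \approx 1.8099$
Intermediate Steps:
$z{\left(N \right)} = \frac{1}{-4 + N}$
$o = 49$ ($o = \left(-7\right)^{2} = 49$)
$\left(\frac{\sqrt{239 + 154} + 46}{z{\left(-10 \right)} + o}\right)^{2} = \left(\frac{\sqrt{239 + 154} + 46}{\frac{1}{-4 - 10} + 49}\right)^{2} = \left(\frac{\sqrt{393} + 46}{\frac{1}{-14} + 49}\right)^{2} = \left(\frac{46 + \sqrt{393}}{- \frac{1}{14} + 49}\right)^{2} = \left(\frac{46 + \sqrt{393}}{\frac{685}{14}}\right)^{2} = \left(\left(46 + \sqrt{393}\right) \frac{14}{685}\right)^{2} = \left(\frac{644}{685} + \frac{14 \sqrt{393}}{685}\right)^{2}$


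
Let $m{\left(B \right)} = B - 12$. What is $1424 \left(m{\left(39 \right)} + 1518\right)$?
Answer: $2200080$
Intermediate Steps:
$m{\left(B \right)} = -12 + B$
$1424 \left(m{\left(39 \right)} + 1518\right) = 1424 \left(\left(-12 + 39\right) + 1518\right) = 1424 \left(27 + 1518\right) = 1424 \cdot 1545 = 2200080$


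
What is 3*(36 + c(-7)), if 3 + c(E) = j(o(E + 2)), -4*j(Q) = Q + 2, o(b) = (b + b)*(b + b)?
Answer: 45/2 ≈ 22.500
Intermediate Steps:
o(b) = 4*b² (o(b) = (2*b)*(2*b) = 4*b²)
j(Q) = -½ - Q/4 (j(Q) = -(Q + 2)/4 = -(2 + Q)/4 = -½ - Q/4)
c(E) = -7/2 - (2 + E)² (c(E) = -3 + (-½ - (E + 2)²) = -3 + (-½ - (2 + E)²) = -7/2 - (2 + E)²)
3*(36 + c(-7)) = 3*(36 + (-7/2 - (2 - 7)²)) = 3*(36 + (-7/2 - 1*(-5)²)) = 3*(36 + (-7/2 - 1*25)) = 3*(36 + (-7/2 - 25)) = 3*(36 - 57/2) = 3*(15/2) = 45/2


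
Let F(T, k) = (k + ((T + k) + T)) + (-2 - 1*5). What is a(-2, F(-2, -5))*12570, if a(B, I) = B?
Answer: -25140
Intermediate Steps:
F(T, k) = -7 + 2*T + 2*k (F(T, k) = (k + (k + 2*T)) + (-2 - 5) = (2*T + 2*k) - 7 = -7 + 2*T + 2*k)
a(-2, F(-2, -5))*12570 = -2*12570 = -25140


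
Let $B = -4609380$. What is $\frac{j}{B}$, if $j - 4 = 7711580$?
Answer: $- \frac{642632}{384115} \approx -1.673$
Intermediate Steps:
$j = 7711584$ ($j = 4 + 7711580 = 7711584$)
$\frac{j}{B} = \frac{7711584}{-4609380} = 7711584 \left(- \frac{1}{4609380}\right) = - \frac{642632}{384115}$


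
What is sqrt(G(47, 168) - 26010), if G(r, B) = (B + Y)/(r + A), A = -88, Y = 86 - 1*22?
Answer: I*sqrt(43732322)/41 ≈ 161.29*I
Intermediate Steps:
Y = 64 (Y = 86 - 22 = 64)
G(r, B) = (64 + B)/(-88 + r) (G(r, B) = (B + 64)/(r - 88) = (64 + B)/(-88 + r))
sqrt(G(47, 168) - 26010) = sqrt((64 + 168)/(-88 + 47) - 26010) = sqrt(232/(-41) - 26010) = sqrt(-1/41*232 - 26010) = sqrt(-232/41 - 26010) = sqrt(-1066642/41) = I*sqrt(43732322)/41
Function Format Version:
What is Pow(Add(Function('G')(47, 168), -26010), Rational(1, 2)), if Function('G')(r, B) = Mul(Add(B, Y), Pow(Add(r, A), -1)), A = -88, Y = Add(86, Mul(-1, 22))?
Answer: Mul(Rational(1, 41), I, Pow(43732322, Rational(1, 2))) ≈ Mul(161.29, I)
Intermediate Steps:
Y = 64 (Y = Add(86, -22) = 64)
Function('G')(r, B) = Mul(Pow(Add(-88, r), -1), Add(64, B)) (Function('G')(r, B) = Mul(Add(B, 64), Pow(Add(r, -88), -1)) = Mul(Add(64, B), Pow(Add(-88, r), -1)) = Mul(Pow(Add(-88, r), -1), Add(64, B)))
Pow(Add(Function('G')(47, 168), -26010), Rational(1, 2)) = Pow(Add(Mul(Pow(Add(-88, 47), -1), Add(64, 168)), -26010), Rational(1, 2)) = Pow(Add(Mul(Pow(-41, -1), 232), -26010), Rational(1, 2)) = Pow(Add(Mul(Rational(-1, 41), 232), -26010), Rational(1, 2)) = Pow(Add(Rational(-232, 41), -26010), Rational(1, 2)) = Pow(Rational(-1066642, 41), Rational(1, 2)) = Mul(Rational(1, 41), I, Pow(43732322, Rational(1, 2)))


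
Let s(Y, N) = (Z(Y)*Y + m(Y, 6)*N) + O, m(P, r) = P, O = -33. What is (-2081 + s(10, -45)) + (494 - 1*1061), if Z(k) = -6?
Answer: -3191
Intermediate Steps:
s(Y, N) = -33 - 6*Y + N*Y (s(Y, N) = (-6*Y + Y*N) - 33 = (-6*Y + N*Y) - 33 = -33 - 6*Y + N*Y)
(-2081 + s(10, -45)) + (494 - 1*1061) = (-2081 + (-33 - 6*10 - 45*10)) + (494 - 1*1061) = (-2081 + (-33 - 60 - 450)) + (494 - 1061) = (-2081 - 543) - 567 = -2624 - 567 = -3191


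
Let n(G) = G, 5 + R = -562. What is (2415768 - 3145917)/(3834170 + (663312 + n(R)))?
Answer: -730149/4496915 ≈ -0.16237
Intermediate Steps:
R = -567 (R = -5 - 562 = -567)
(2415768 - 3145917)/(3834170 + (663312 + n(R))) = (2415768 - 3145917)/(3834170 + (663312 - 567)) = -730149/(3834170 + 662745) = -730149/4496915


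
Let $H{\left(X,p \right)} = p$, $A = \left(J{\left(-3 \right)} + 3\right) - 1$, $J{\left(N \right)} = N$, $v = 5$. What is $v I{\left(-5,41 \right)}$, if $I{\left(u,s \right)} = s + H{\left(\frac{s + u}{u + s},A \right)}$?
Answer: $200$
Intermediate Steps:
$A = -1$ ($A = \left(-3 + 3\right) - 1 = 0 - 1 = -1$)
$I{\left(u,s \right)} = -1 + s$ ($I{\left(u,s \right)} = s - 1 = -1 + s$)
$v I{\left(-5,41 \right)} = 5 \left(-1 + 41\right) = 5 \cdot 40 = 200$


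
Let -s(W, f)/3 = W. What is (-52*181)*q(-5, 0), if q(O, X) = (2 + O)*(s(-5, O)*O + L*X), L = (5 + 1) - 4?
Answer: -2117700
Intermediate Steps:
s(W, f) = -3*W
L = 2 (L = 6 - 4 = 2)
q(O, X) = (2 + O)*(2*X + 15*O) (q(O, X) = (2 + O)*((-3*(-5))*O + 2*X) = (2 + O)*(15*O + 2*X) = (2 + O)*(2*X + 15*O))
(-52*181)*q(-5, 0) = (-52*181)*(4*0 + 15*(-5)² + 30*(-5) + 2*(-5)*0) = -9412*(0 + 15*25 - 150 + 0) = -9412*(0 + 375 - 150 + 0) = -9412*225 = -2117700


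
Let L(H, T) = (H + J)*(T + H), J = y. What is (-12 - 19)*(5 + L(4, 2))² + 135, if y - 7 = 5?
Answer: -316096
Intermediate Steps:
y = 12 (y = 7 + 5 = 12)
J = 12
L(H, T) = (12 + H)*(H + T) (L(H, T) = (H + 12)*(T + H) = (12 + H)*(H + T))
(-12 - 19)*(5 + L(4, 2))² + 135 = (-12 - 19)*(5 + (4² + 12*4 + 12*2 + 4*2))² + 135 = -31*(5 + (16 + 48 + 24 + 8))² + 135 = -31*(5 + 96)² + 135 = -31*101² + 135 = -31*10201 + 135 = -316231 + 135 = -316096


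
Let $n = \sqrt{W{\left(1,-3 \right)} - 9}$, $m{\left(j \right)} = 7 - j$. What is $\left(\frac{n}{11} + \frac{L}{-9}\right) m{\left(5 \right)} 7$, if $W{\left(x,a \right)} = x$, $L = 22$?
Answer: $- \frac{308}{9} + \frac{28 i \sqrt{2}}{11} \approx -34.222 + 3.5998 i$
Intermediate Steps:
$n = 2 i \sqrt{2}$ ($n = \sqrt{1 - 9} = \sqrt{-8} = 2 i \sqrt{2} \approx 2.8284 i$)
$\left(\frac{n}{11} + \frac{L}{-9}\right) m{\left(5 \right)} 7 = \left(\frac{2 i \sqrt{2}}{11} + \frac{22}{-9}\right) \left(7 - 5\right) 7 = \left(2 i \sqrt{2} \cdot \frac{1}{11} + 22 \left(- \frac{1}{9}\right)\right) \left(7 - 5\right) 7 = \left(\frac{2 i \sqrt{2}}{11} - \frac{22}{9}\right) 2 \cdot 7 = \left(- \frac{22}{9} + \frac{2 i \sqrt{2}}{11}\right) 2 \cdot 7 = \left(- \frac{44}{9} + \frac{4 i \sqrt{2}}{11}\right) 7 = - \frac{308}{9} + \frac{28 i \sqrt{2}}{11}$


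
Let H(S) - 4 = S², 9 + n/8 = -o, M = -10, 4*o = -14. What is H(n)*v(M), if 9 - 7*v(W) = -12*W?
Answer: -215340/7 ≈ -30763.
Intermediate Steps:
o = -7/2 (o = (¼)*(-14) = -7/2 ≈ -3.5000)
v(W) = 9/7 + 12*W/7 (v(W) = 9/7 - (-12)*W/7 = 9/7 + 12*W/7)
n = -44 (n = -72 + 8*(-1*(-7/2)) = -72 + 8*(7/2) = -72 + 28 = -44)
H(S) = 4 + S²
H(n)*v(M) = (4 + (-44)²)*(9/7 + (12/7)*(-10)) = (4 + 1936)*(9/7 - 120/7) = 1940*(-111/7) = -215340/7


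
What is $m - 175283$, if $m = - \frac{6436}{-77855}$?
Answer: $- \frac{13646651529}{77855} \approx -1.7528 \cdot 10^{5}$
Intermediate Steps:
$m = \frac{6436}{77855}$ ($m = \left(-6436\right) \left(- \frac{1}{77855}\right) = \frac{6436}{77855} \approx 0.082667$)
$m - 175283 = \frac{6436}{77855} - 175283 = - \frac{13646651529}{77855}$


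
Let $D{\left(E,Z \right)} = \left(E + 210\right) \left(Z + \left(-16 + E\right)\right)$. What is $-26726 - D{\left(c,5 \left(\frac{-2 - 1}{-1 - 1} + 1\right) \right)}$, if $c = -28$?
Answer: $-20993$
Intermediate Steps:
$D{\left(E,Z \right)} = \left(210 + E\right) \left(-16 + E + Z\right)$
$-26726 - D{\left(c,5 \left(\frac{-2 - 1}{-1 - 1} + 1\right) \right)} = -26726 - \left(-3360 + \left(-28\right)^{2} + 194 \left(-28\right) + 210 \cdot 5 \left(\frac{-2 - 1}{-1 - 1} + 1\right) - 28 \cdot 5 \left(\frac{-2 - 1}{-1 - 1} + 1\right)\right) = -26726 - \left(-3360 + 784 - 5432 + 210 \cdot 5 \left(- \frac{3}{-2} + 1\right) - 28 \cdot 5 \left(- \frac{3}{-2} + 1\right)\right) = -26726 - \left(-3360 + 784 - 5432 + 210 \cdot 5 \left(\left(-3\right) \left(- \frac{1}{2}\right) + 1\right) - 28 \cdot 5 \left(\left(-3\right) \left(- \frac{1}{2}\right) + 1\right)\right) = -26726 - \left(-3360 + 784 - 5432 + 210 \cdot 5 \left(\frac{3}{2} + 1\right) - 28 \cdot 5 \left(\frac{3}{2} + 1\right)\right) = -26726 - \left(-3360 + 784 - 5432 + 210 \cdot 5 \cdot \frac{5}{2} - 28 \cdot 5 \cdot \frac{5}{2}\right) = -26726 - \left(-3360 + 784 - 5432 + 210 \cdot \frac{25}{2} - 350\right) = -26726 - \left(-3360 + 784 - 5432 + 2625 - 350\right) = -26726 - -5733 = -26726 + 5733 = -20993$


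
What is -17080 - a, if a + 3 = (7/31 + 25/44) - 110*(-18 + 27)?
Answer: -21943751/1364 ≈ -16088.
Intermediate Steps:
a = -1353369/1364 (a = -3 + ((7/31 + 25/44) - 110*(-18 + 27)) = -3 + ((7*(1/31) + 25*(1/44)) - 110*9) = -3 + ((7/31 + 25/44) - 990) = -3 + (1083/1364 - 990) = -3 - 1349277/1364 = -1353369/1364 ≈ -992.21)
-17080 - a = -17080 - 1*(-1353369/1364) = -17080 + 1353369/1364 = -21943751/1364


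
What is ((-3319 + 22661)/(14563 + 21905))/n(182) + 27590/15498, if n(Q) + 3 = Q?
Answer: 5011138661/2810205846 ≈ 1.7832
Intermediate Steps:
n(Q) = -3 + Q
((-3319 + 22661)/(14563 + 21905))/n(182) + 27590/15498 = ((-3319 + 22661)/(14563 + 21905))/(-3 + 182) + 27590/15498 = (19342/36468)/179 + 27590*(1/15498) = (19342*(1/36468))*(1/179) + 13795/7749 = (9671/18234)*(1/179) + 13795/7749 = 9671/3263886 + 13795/7749 = 5011138661/2810205846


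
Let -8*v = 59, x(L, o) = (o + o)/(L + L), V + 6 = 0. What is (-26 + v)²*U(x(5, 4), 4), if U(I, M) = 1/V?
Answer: -23763/128 ≈ -185.65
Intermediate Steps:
V = -6 (V = -6 + 0 = -6)
x(L, o) = o/L (x(L, o) = (2*o)/((2*L)) = (2*o)*(1/(2*L)) = o/L)
U(I, M) = -⅙ (U(I, M) = 1/(-6) = -⅙)
v = -59/8 (v = -⅛*59 = -59/8 ≈ -7.3750)
(-26 + v)²*U(x(5, 4), 4) = (-26 - 59/8)²*(-⅙) = (-267/8)²*(-⅙) = (71289/64)*(-⅙) = -23763/128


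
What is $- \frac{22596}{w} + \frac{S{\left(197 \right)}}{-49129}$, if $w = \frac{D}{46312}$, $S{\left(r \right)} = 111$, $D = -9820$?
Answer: $\frac{12852956166447}{120611695} \approx 1.0656 \cdot 10^{5}$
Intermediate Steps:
$w = - \frac{2455}{11578}$ ($w = - \frac{9820}{46312} = \left(-9820\right) \frac{1}{46312} = - \frac{2455}{11578} \approx -0.21204$)
$- \frac{22596}{w} + \frac{S{\left(197 \right)}}{-49129} = - \frac{22596}{- \frac{2455}{11578}} + \frac{111}{-49129} = \left(-22596\right) \left(- \frac{11578}{2455}\right) + 111 \left(- \frac{1}{49129}\right) = \frac{261616488}{2455} - \frac{111}{49129} = \frac{12852956166447}{120611695}$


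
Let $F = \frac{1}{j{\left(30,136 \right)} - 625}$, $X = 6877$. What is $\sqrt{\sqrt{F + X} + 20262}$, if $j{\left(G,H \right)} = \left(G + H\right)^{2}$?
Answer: $\frac{\sqrt{14695598255382 + 53862 \sqrt{1246935516582}}}{26931} \approx 142.64$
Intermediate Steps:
$F = \frac{1}{26931}$ ($F = \frac{1}{\left(30 + 136\right)^{2} - 625} = \frac{1}{166^{2} - 625} = \frac{1}{27556 - 625} = \frac{1}{26931} \approx 3.7132 \cdot 10^{-5}$)
$\sqrt{\sqrt{F + X} + 20262} = \sqrt{\sqrt{\frac{1}{26931} + 6877} + 20262} = \sqrt{\sqrt{\frac{185204488}{26931}} + 20262} = \sqrt{\frac{2 \sqrt{1246935516582}}{26931} + 20262} = \sqrt{20262 + \frac{2 \sqrt{1246935516582}}{26931}}$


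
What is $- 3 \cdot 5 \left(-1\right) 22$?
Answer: $330$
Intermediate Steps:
$- 3 \cdot 5 \left(-1\right) 22 = \left(-3\right) \left(-5\right) 22 = 15 \cdot 22 = 330$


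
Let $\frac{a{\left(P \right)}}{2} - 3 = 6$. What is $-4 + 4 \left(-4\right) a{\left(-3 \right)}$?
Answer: $-292$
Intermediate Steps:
$a{\left(P \right)} = 18$ ($a{\left(P \right)} = 6 + 2 \cdot 6 = 6 + 12 = 18$)
$-4 + 4 \left(-4\right) a{\left(-3 \right)} = -4 + 4 \left(-4\right) 18 = -4 - 288 = -292$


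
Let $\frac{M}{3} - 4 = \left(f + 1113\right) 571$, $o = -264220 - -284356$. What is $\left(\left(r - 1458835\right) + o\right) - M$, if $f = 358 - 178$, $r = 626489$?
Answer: $-3027131$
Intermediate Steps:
$f = 180$ ($f = 358 - 178 = 180$)
$o = 20136$ ($o = -264220 + 284356 = 20136$)
$M = 2214921$ ($M = 12 + 3 \left(180 + 1113\right) 571 = 12 + 3 \cdot 1293 \cdot 571 = 12 + 3 \cdot 738303 = 12 + 2214909 = 2214921$)
$\left(\left(r - 1458835\right) + o\right) - M = \left(\left(626489 - 1458835\right) + 20136\right) - 2214921 = \left(-832346 + 20136\right) - 2214921 = -812210 - 2214921 = -3027131$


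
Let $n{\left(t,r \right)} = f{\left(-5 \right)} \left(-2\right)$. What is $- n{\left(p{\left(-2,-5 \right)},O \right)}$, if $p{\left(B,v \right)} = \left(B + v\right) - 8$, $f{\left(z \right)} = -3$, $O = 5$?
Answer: $-6$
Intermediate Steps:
$p{\left(B,v \right)} = -8 + B + v$
$n{\left(t,r \right)} = 6$ ($n{\left(t,r \right)} = \left(-3\right) \left(-2\right) = 6$)
$- n{\left(p{\left(-2,-5 \right)},O \right)} = \left(-1\right) 6 = -6$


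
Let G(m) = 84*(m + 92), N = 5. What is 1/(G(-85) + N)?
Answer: 1/593 ≈ 0.0016863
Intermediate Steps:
G(m) = 7728 + 84*m (G(m) = 84*(92 + m) = 7728 + 84*m)
1/(G(-85) + N) = 1/((7728 + 84*(-85)) + 5) = 1/((7728 - 7140) + 5) = 1/(588 + 5) = 1/593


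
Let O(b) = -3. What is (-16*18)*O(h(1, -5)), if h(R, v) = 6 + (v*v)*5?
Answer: 864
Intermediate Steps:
h(R, v) = 6 + 5*v**2 (h(R, v) = 6 + v**2*5 = 6 + 5*v**2)
(-16*18)*O(h(1, -5)) = -16*18*(-3) = -288*(-3) = 864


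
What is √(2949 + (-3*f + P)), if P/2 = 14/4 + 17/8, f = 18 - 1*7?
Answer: 3*√1301/2 ≈ 54.104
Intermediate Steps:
f = 11 (f = 18 - 7 = 11)
P = 45/4 (P = 2*(14/4 + 17/8) = 2*(14*(¼) + 17*(⅛)) = 2*(7/2 + 17/8) = 2*(45/8) = 45/4 ≈ 11.250)
√(2949 + (-3*f + P)) = √(2949 + (-3*11 + 45/4)) = √(2949 + (-33 + 45/4)) = √(2949 - 87/4) = √(11709/4) = 3*√1301/2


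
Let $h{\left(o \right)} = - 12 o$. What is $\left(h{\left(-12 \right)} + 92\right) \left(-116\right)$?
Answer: $-27376$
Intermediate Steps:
$\left(h{\left(-12 \right)} + 92\right) \left(-116\right) = \left(\left(-12\right) \left(-12\right) + 92\right) \left(-116\right) = \left(144 + 92\right) \left(-116\right) = 236 \left(-116\right) = -27376$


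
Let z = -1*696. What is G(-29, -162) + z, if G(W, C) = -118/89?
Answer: -62062/89 ≈ -697.33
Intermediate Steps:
G(W, C) = -118/89 (G(W, C) = -118*1/89 = -118/89)
z = -696
G(-29, -162) + z = -118/89 - 696 = -62062/89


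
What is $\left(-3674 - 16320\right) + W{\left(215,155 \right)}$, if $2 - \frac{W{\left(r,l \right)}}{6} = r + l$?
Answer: $-22202$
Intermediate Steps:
$W{\left(r,l \right)} = 12 - 6 l - 6 r$ ($W{\left(r,l \right)} = 12 - 6 \left(r + l\right) = 12 - 6 \left(l + r\right) = 12 - \left(6 l + 6 r\right) = 12 - 6 l - 6 r$)
$\left(-3674 - 16320\right) + W{\left(215,155 \right)} = \left(-3674 - 16320\right) - 2208 = -19994 - 2208 = -22202$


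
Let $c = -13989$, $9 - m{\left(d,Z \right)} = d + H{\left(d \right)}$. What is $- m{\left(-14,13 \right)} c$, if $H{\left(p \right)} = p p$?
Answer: $-2420097$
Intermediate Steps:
$H{\left(p \right)} = p^{2}$
$m{\left(d,Z \right)} = 9 - d - d^{2}$ ($m{\left(d,Z \right)} = 9 - \left(d + d^{2}\right) = 9 - d - d^{2}$)
$- m{\left(-14,13 \right)} c = - \left(9 - -14 - \left(-14\right)^{2}\right) \left(-13989\right) = - \left(9 + 14 - 196\right) \left(-13989\right) = - \left(-173\right) \left(-13989\right) = \left(-1\right) 2420097 = -2420097$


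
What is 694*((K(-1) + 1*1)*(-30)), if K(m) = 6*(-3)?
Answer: 353940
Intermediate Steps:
K(m) = -18
694*((K(-1) + 1*1)*(-30)) = 694*((-18 + 1*1)*(-30)) = 694*((-18 + 1)*(-30)) = 694*(-17*(-30)) = 694*510 = 353940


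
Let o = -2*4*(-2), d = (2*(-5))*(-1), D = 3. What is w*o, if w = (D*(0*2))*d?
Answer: 0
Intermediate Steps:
d = 10 (d = -10*(-1) = 10)
o = 16 (o = -8*(-2) = 16)
w = 0 (w = (3*(0*2))*10 = (3*0)*10 = 0*10 = 0)
w*o = 0*16 = 0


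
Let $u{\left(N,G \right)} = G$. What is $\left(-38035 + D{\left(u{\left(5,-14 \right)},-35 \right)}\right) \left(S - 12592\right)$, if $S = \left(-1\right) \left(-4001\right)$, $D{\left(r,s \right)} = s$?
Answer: $327059370$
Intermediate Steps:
$S = 4001$
$\left(-38035 + D{\left(u{\left(5,-14 \right)},-35 \right)}\right) \left(S - 12592\right) = \left(-38035 - 35\right) \left(4001 - 12592\right) = \left(-38070\right) \left(-8591\right) = 327059370$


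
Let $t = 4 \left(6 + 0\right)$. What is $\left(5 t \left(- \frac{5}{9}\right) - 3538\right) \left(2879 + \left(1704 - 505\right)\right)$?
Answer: $- \frac{44099492}{3} \approx -1.47 \cdot 10^{7}$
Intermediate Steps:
$t = 24$ ($t = 4 \cdot 6 = 24$)
$\left(5 t \left(- \frac{5}{9}\right) - 3538\right) \left(2879 + \left(1704 - 505\right)\right) = \left(5 \cdot 24 \left(- \frac{5}{9}\right) - 3538\right) \left(2879 + \left(1704 - 505\right)\right) = \left(120 \left(\left(-5\right) \frac{1}{9}\right) - 3538\right) \left(2879 + 1199\right) = \left(120 \left(- \frac{5}{9}\right) - 3538\right) 4078 = \left(- \frac{200}{3} - 3538\right) 4078 = \left(- \frac{10814}{3}\right) 4078 = - \frac{44099492}{3}$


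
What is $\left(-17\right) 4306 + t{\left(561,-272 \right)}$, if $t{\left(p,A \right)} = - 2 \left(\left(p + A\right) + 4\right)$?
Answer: $-73788$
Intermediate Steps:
$t{\left(p,A \right)} = -8 - 2 A - 2 p$ ($t{\left(p,A \right)} = - 2 \left(\left(A + p\right) + 4\right) = - 2 \left(4 + A + p\right) = -8 - 2 A - 2 p$)
$\left(-17\right) 4306 + t{\left(561,-272 \right)} = \left(-17\right) 4306 - 586 = -73202 - 586 = -73788$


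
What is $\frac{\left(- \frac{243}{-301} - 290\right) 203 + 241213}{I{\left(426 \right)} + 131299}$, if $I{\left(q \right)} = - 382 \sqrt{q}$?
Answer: $\frac{1030407767004}{738622342411} + \frac{2997858072 \sqrt{426}}{738622342411} \approx 1.4788$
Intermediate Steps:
$\frac{\left(- \frac{243}{-301} - 290\right) 203 + 241213}{I{\left(426 \right)} + 131299} = \frac{\left(- \frac{243}{-301} - 290\right) 203 + 241213}{- 382 \sqrt{426} + 131299} = \frac{\left(\left(-243\right) \left(- \frac{1}{301}\right) - 290\right) 203 + 241213}{131299 - 382 \sqrt{426}} = \frac{\left(\frac{243}{301} - 290\right) 203 + 241213}{131299 - 382 \sqrt{426}} = \frac{\left(- \frac{87047}{301}\right) 203 + 241213}{131299 - 382 \sqrt{426}} = \frac{- \frac{2524363}{43} + 241213}{131299 - 382 \sqrt{426}} = \frac{7847796}{43 \left(131299 - 382 \sqrt{426}\right)}$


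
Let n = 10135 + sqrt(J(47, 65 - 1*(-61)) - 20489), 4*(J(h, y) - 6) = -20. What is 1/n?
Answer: 10135/102738713 - 2*I*sqrt(5122)/102738713 ≈ 9.8648e-5 - 1.3932e-6*I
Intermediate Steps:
J(h, y) = 1 (J(h, y) = 6 + (1/4)*(-20) = 6 - 5 = 1)
n = 10135 + 2*I*sqrt(5122) (n = 10135 + sqrt(1 - 20489) = 10135 + sqrt(-20488) = 10135 + 2*I*sqrt(5122) ≈ 10135.0 + 143.14*I)
1/n = 1/(10135 + 2*I*sqrt(5122))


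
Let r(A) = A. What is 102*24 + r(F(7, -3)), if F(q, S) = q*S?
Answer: 2427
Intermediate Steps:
F(q, S) = S*q
102*24 + r(F(7, -3)) = 102*24 - 3*7 = 2448 - 21 = 2427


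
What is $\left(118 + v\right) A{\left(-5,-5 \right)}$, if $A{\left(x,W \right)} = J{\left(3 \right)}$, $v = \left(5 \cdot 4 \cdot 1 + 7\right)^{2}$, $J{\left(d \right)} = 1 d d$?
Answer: $7623$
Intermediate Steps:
$J{\left(d \right)} = d^{2}$ ($J{\left(d \right)} = d d = d^{2}$)
$v = 729$ ($v = \left(20 \cdot 1 + 7\right)^{2} = \left(20 + 7\right)^{2} = 27^{2} = 729$)
$A{\left(x,W \right)} = 9$ ($A{\left(x,W \right)} = 3^{2} = 9$)
$\left(118 + v\right) A{\left(-5,-5 \right)} = \left(118 + 729\right) 9 = 847 \cdot 9 = 7623$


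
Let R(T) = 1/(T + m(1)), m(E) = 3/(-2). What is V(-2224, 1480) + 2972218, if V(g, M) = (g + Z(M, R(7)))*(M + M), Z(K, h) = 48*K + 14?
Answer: 206709018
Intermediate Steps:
m(E) = -3/2 (m(E) = 3*(-½) = -3/2)
R(T) = 1/(-3/2 + T) (R(T) = 1/(T - 3/2) = 1/(-3/2 + T))
Z(K, h) = 14 + 48*K
V(g, M) = 2*M*(14 + g + 48*M) (V(g, M) = (g + (14 + 48*M))*(M + M) = (14 + g + 48*M)*(2*M) = 2*M*(14 + g + 48*M))
V(-2224, 1480) + 2972218 = 2*1480*(14 - 2224 + 48*1480) + 2972218 = 2*1480*(14 - 2224 + 71040) + 2972218 = 2*1480*68830 + 2972218 = 203736800 + 2972218 = 206709018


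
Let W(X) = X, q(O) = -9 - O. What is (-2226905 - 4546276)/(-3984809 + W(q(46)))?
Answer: 2257727/1328288 ≈ 1.6997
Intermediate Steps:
(-2226905 - 4546276)/(-3984809 + W(q(46))) = (-2226905 - 4546276)/(-3984809 + (-9 - 1*46)) = -6773181/(-3984809 + (-9 - 46)) = -6773181/(-3984809 - 55) = -6773181/(-3984864) = -6773181*(-1/3984864) = 2257727/1328288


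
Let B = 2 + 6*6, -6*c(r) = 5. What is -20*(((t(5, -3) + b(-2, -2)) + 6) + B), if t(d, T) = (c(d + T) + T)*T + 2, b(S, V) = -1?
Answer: -1130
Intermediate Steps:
c(r) = -⅚ (c(r) = -⅙*5 = -⅚)
B = 38 (B = 2 + 36 = 38)
t(d, T) = 2 + T*(-⅚ + T) (t(d, T) = (-⅚ + T)*T + 2 = T*(-⅚ + T) + 2 = 2 + T*(-⅚ + T))
-20*(((t(5, -3) + b(-2, -2)) + 6) + B) = -20*((((2 + (-3)² - ⅚*(-3)) - 1) + 6) + 38) = -20*((((2 + 9 + 5/2) - 1) + 6) + 38) = -20*(((27/2 - 1) + 6) + 38) = -20*((25/2 + 6) + 38) = -20*(37/2 + 38) = -20*113/2 = -1130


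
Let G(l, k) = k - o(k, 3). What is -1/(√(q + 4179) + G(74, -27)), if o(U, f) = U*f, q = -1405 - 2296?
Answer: -27/1219 + √478/2438 ≈ -0.013182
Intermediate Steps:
q = -3701
G(l, k) = -2*k (G(l, k) = k - k*3 = k - 3*k = -2*k)
-1/(√(q + 4179) + G(74, -27)) = -1/(√(-3701 + 4179) - 2*(-27)) = -1/(√478 + 54) = -1/(54 + √478)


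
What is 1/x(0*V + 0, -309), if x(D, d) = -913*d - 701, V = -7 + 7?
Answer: 1/281416 ≈ 3.5535e-6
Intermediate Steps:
V = 0
x(D, d) = -701 - 913*d
1/x(0*V + 0, -309) = 1/(-701 - 913*(-309)) = 1/(-701 + 282117) = 1/281416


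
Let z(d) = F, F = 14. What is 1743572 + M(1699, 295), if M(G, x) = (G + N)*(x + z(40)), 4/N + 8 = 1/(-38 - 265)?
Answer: 5500890767/2425 ≈ 2.2684e+6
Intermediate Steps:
z(d) = 14
N = -1212/2425 (N = 4/(-8 + 1/(-38 - 265)) = 4/(-8 + 1/(-303)) = 4/(-8 - 1/303) = 4/(-2425/303) = 4*(-303/2425) = -1212/2425 ≈ -0.49979)
M(G, x) = (14 + x)*(-1212/2425 + G) (M(G, x) = (G - 1212/2425)*(x + 14) = (-1212/2425 + G)*(14 + x) = (14 + x)*(-1212/2425 + G))
1743572 + M(1699, 295) = 1743572 + (-16968/2425 + 14*1699 - 1212/2425*295 + 1699*295) = 1743572 + (-16968/2425 + 23786 - 71508/485 + 501205) = 1743572 + 1272728667/2425 = 5500890767/2425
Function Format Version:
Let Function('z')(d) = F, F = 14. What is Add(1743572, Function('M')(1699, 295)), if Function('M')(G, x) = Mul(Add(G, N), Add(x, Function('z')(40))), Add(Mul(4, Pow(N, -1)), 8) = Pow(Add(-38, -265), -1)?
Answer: Rational(5500890767, 2425) ≈ 2.2684e+6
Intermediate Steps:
Function('z')(d) = 14
N = Rational(-1212, 2425) (N = Mul(4, Pow(Add(-8, Pow(Add(-38, -265), -1)), -1)) = Mul(4, Pow(Add(-8, Pow(-303, -1)), -1)) = Mul(4, Pow(Add(-8, Rational(-1, 303)), -1)) = Mul(4, Pow(Rational(-2425, 303), -1)) = Mul(4, Rational(-303, 2425)) = Rational(-1212, 2425) ≈ -0.49979)
Function('M')(G, x) = Mul(Add(14, x), Add(Rational(-1212, 2425), G)) (Function('M')(G, x) = Mul(Add(G, Rational(-1212, 2425)), Add(x, 14)) = Mul(Add(Rational(-1212, 2425), G), Add(14, x)) = Mul(Add(14, x), Add(Rational(-1212, 2425), G)))
Add(1743572, Function('M')(1699, 295)) = Add(1743572, Add(Rational(-16968, 2425), Mul(14, 1699), Mul(Rational(-1212, 2425), 295), Mul(1699, 295))) = Add(1743572, Add(Rational(-16968, 2425), 23786, Rational(-71508, 485), 501205)) = Add(1743572, Rational(1272728667, 2425)) = Rational(5500890767, 2425)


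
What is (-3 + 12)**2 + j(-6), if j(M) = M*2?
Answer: 69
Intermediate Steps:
j(M) = 2*M
(-3 + 12)**2 + j(-6) = (-3 + 12)**2 + 2*(-6) = 9**2 - 12 = 81 - 12 = 69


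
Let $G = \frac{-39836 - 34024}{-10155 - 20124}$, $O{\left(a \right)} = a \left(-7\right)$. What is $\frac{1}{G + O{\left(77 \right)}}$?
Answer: $- \frac{10093}{5415507} \approx -0.0018637$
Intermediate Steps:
$O{\left(a \right)} = - 7 a$
$G = \frac{24620}{10093}$ ($G = - \frac{73860}{-30279} = \left(-73860\right) \left(- \frac{1}{30279}\right) = \frac{24620}{10093} \approx 2.4393$)
$\frac{1}{G + O{\left(77 \right)}} = \frac{1}{\frac{24620}{10093} - 539} = \frac{1}{- \frac{5415507}{10093}} = - \frac{10093}{5415507}$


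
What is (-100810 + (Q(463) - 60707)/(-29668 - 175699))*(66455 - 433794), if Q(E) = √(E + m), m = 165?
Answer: 7605014381065857/205367 + 734678*√157/205367 ≈ 3.7031e+10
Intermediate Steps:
Q(E) = √(165 + E) (Q(E) = √(E + 165) = √(165 + E))
(-100810 + (Q(463) - 60707)/(-29668 - 175699))*(66455 - 433794) = (-100810 + (√(165 + 463) - 60707)/(-29668 - 175699))*(66455 - 433794) = (-100810 + (√628 - 60707)/(-205367))*(-367339) = (-100810 + (2*√157 - 60707)*(-1/205367))*(-367339) = (-100810 + (-60707 + 2*√157)*(-1/205367))*(-367339) = (-100810 + (60707/205367 - 2*√157/205367))*(-367339) = (-20702986563/205367 - 2*√157/205367)*(-367339) = 7605014381065857/205367 + 734678*√157/205367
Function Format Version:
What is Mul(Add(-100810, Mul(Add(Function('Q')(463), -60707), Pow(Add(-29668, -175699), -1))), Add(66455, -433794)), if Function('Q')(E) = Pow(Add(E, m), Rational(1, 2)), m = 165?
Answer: Add(Rational(7605014381065857, 205367), Mul(Rational(734678, 205367), Pow(157, Rational(1, 2)))) ≈ 3.7031e+10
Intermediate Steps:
Function('Q')(E) = Pow(Add(165, E), Rational(1, 2)) (Function('Q')(E) = Pow(Add(E, 165), Rational(1, 2)) = Pow(Add(165, E), Rational(1, 2)))
Mul(Add(-100810, Mul(Add(Function('Q')(463), -60707), Pow(Add(-29668, -175699), -1))), Add(66455, -433794)) = Mul(Add(-100810, Mul(Add(Pow(Add(165, 463), Rational(1, 2)), -60707), Pow(Add(-29668, -175699), -1))), Add(66455, -433794)) = Mul(Add(-100810, Mul(Add(Pow(628, Rational(1, 2)), -60707), Pow(-205367, -1))), -367339) = Mul(Add(-100810, Mul(Add(Mul(2, Pow(157, Rational(1, 2))), -60707), Rational(-1, 205367))), -367339) = Mul(Add(-100810, Mul(Add(-60707, Mul(2, Pow(157, Rational(1, 2)))), Rational(-1, 205367))), -367339) = Mul(Add(-100810, Add(Rational(60707, 205367), Mul(Rational(-2, 205367), Pow(157, Rational(1, 2))))), -367339) = Mul(Add(Rational(-20702986563, 205367), Mul(Rational(-2, 205367), Pow(157, Rational(1, 2)))), -367339) = Add(Rational(7605014381065857, 205367), Mul(Rational(734678, 205367), Pow(157, Rational(1, 2))))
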